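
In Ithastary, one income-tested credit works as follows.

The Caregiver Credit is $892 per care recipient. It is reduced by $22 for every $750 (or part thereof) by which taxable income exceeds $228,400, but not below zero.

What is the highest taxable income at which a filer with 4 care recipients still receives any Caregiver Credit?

Full credit = 4 × $892 = $3,568.
After 162 increments the reduction is 162 × $22 = $3,564, leaving $4; one more increment wipes it out. Increment 162 ends at excess 162 × $750 = $121,500, so the highest qualifying income is $228,400 + $121,500 = $349,900.

$349,900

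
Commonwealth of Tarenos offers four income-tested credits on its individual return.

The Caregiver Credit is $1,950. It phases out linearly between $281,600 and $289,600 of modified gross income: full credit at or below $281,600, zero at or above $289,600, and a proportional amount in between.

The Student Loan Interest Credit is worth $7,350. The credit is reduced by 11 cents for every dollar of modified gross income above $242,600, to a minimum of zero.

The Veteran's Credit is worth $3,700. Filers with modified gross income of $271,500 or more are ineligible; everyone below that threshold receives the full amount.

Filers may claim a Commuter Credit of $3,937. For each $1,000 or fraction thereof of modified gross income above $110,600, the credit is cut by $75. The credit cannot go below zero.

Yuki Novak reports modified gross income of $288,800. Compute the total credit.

$2,463

Caregiver Credit: $288,800 is $7,200 into a $8,000 phase-out range, leaving 800/8,000 of the credit: $1,950 × 800/8,000 = $195.
Student Loan Interest Credit: 11% of the $46,200 excess over $242,600 is $5,082; credit = $7,350 − $5,082 = $2,268.
Veteran's Credit: $288,800 meets or exceeds the $271,500 cutoff, so the credit is $0.
Commuter Credit: income exceeds $110,600 by $178,200 → 179 increments × $75 = $13,425 ≥ base, so the credit is $0.
Total: $195 + $2,268 + $0 + $0 = $2,463.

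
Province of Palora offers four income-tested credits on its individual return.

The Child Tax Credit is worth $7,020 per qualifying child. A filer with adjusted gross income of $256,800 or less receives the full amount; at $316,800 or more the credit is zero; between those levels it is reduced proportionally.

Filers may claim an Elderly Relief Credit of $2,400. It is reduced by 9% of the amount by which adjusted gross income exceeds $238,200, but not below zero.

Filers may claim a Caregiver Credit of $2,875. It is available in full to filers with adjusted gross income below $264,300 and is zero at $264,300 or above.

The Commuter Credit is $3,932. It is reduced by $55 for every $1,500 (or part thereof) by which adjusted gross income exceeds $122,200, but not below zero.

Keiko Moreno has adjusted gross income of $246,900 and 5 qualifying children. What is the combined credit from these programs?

$39,592

Child Tax Credit: base = 5 × $7,020 = $35,100. $246,900 is at or below the $256,800 threshold, so the full $35,100 applies.
Elderly Relief Credit: 9% of the $8,700 excess over $238,200 is $783; credit = $2,400 − $783 = $1,617.
Caregiver Credit: $246,900 is below the $264,300 cutoff, so the full $2,875 applies.
Commuter Credit: income exceeds $122,200 by $124,700 → 84 increments × $55 = $4,620 ≥ base, so the credit is $0.
Total: $35,100 + $1,617 + $2,875 + $0 = $39,592.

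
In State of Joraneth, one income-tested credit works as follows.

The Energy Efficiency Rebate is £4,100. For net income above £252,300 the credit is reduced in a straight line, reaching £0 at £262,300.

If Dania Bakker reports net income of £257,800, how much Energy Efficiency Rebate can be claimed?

£1,845

Energy Efficiency Rebate: £257,800 is £5,500 into a £10,000 phase-out range, leaving 4,500/10,000 of the credit: £4,100 × 4,500/10,000 = £1,845.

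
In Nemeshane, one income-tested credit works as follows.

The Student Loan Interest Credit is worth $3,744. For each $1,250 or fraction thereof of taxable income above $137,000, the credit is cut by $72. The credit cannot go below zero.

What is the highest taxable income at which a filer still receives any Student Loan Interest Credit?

After 51 increments the reduction is 51 × $72 = $3,672, leaving $72; one more increment wipes it out. Increment 51 ends at excess 51 × $1,250 = $63,750, so the highest qualifying income is $137,000 + $63,750 = $200,750.

$200,750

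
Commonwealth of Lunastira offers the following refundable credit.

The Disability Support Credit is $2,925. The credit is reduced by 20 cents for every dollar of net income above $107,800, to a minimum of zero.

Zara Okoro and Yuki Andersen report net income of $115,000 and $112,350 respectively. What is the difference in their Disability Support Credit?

Zara ($115,000): Disability Support Credit: 20% of the $7,200 excess over $107,800 is $1,440; credit = $2,925 − $1,440 = $1,485.
Yuki ($112,350): Disability Support Credit: 20% of the $4,550 excess over $107,800 is $910; credit = $2,925 − $910 = $2,015.
Difference: |$1,485 − $2,015| = $530.

$530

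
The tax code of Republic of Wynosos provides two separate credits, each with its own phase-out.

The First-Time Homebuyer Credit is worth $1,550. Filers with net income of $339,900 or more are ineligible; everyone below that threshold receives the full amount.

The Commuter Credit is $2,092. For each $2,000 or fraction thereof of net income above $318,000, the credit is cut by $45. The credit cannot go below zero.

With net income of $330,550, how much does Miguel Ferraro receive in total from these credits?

$3,327

First-Time Homebuyer Credit: $330,550 is below the $339,900 cutoff, so the full $1,550 applies.
Commuter Credit: income exceeds $318,000 by $12,550, which is 7 full-or-partial $2,000 increments; reduction = 7 × $45 = $315, leaving $1,777.
Total: $1,550 + $1,777 = $3,327.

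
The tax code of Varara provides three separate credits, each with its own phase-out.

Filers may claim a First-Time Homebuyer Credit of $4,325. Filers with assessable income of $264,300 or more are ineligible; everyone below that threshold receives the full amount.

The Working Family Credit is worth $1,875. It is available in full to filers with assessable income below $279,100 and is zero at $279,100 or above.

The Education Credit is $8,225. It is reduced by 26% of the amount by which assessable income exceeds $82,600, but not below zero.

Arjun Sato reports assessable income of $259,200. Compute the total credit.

$6,200

First-Time Homebuyer Credit: $259,200 is below the $264,300 cutoff, so the full $4,325 applies.
Working Family Credit: $259,200 is below the $279,100 cutoff, so the full $1,875 applies.
Education Credit: 26% of the $176,600 excess over $82,600 is $45,916 ≥ base, so the credit is $0.
Total: $4,325 + $1,875 + $0 = $6,200.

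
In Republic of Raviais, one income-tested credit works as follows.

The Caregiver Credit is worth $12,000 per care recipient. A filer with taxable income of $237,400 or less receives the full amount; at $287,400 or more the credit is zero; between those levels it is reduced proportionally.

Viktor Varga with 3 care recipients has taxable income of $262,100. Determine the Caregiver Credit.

$18,216

Caregiver Credit: base = 3 × $12,000 = $36,000. $262,100 is $24,700 into a $50,000 phase-out range, leaving 25,300/50,000 of the credit: $36,000 × 25,300/50,000 = $18,216.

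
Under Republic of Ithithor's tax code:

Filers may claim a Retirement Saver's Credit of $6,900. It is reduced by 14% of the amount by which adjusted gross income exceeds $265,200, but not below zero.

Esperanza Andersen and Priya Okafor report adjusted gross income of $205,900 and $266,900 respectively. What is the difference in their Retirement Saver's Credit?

$238

Esperanza ($205,900): Retirement Saver's Credit: $205,900 is at or below the $265,200 threshold, so the full $6,900 applies.
Priya ($266,900): Retirement Saver's Credit: 14% of the $1,700 excess over $265,200 is $238; credit = $6,900 − $238 = $6,662.
Difference: |$6,900 − $6,662| = $238.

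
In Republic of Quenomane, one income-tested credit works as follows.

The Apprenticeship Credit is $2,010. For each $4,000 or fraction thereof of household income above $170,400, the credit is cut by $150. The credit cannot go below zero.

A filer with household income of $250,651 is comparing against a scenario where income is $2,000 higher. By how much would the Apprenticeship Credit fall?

$0

At $250,651 — income exceeds $170,400 by $80,251 → 21 increments × $150 = $3,150 ≥ base, so the credit is $0.
At $252,651 — income exceeds $170,400 by $82,251 → 21 increments × $150 = $3,150 ≥ base, so the credit is $0.
Lost: $0 − $0 = $0.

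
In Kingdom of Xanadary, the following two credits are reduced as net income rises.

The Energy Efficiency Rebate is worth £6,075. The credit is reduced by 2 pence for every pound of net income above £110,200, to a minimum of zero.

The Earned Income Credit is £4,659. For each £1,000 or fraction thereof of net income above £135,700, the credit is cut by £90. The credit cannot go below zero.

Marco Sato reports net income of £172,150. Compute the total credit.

£6,165

Energy Efficiency Rebate: 2% of the £61,950 excess over £110,200 is £1,239; credit = £6,075 − £1,239 = £4,836.
Earned Income Credit: income exceeds £135,700 by £36,450, which is 37 full-or-partial £1,000 increments; reduction = 37 × £90 = £3,330, leaving £1,329.
Total: £4,836 + £1,329 = £6,165.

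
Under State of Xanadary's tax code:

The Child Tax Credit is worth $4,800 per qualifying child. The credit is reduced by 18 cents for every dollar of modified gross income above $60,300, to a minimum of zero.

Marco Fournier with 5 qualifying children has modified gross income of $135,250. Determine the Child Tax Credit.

$10,509

Child Tax Credit: base = 5 × $4,800 = $24,000. 18% of the $74,950 excess over $60,300 is $13,491; credit = $24,000 − $13,491 = $10,509.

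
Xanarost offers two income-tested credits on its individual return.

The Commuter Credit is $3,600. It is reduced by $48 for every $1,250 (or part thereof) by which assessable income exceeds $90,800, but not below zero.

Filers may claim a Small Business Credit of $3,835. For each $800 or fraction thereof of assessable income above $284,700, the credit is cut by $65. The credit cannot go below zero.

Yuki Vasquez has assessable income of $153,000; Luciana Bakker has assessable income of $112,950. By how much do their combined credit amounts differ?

$1,536

Yuki ($153,000): Commuter Credit: income exceeds $90,800 by $62,200, which is 50 full-or-partial $1,250 increments; reduction = 50 × $48 = $2,400, leaving $1,200. Small Business Credit: $153,000 is at or below the $284,700 threshold, so the full $3,835 applies. total $1,200 + $3,835 = $5,035
Luciana ($112,950): Commuter Credit: income exceeds $90,800 by $22,150, which is 18 full-or-partial $1,250 increments; reduction = 18 × $48 = $864, leaving $2,736. Small Business Credit: $112,950 is at or below the $284,700 threshold, so the full $3,835 applies. total $2,736 + $3,835 = $6,571
Difference: |$5,035 − $6,571| = $1,536.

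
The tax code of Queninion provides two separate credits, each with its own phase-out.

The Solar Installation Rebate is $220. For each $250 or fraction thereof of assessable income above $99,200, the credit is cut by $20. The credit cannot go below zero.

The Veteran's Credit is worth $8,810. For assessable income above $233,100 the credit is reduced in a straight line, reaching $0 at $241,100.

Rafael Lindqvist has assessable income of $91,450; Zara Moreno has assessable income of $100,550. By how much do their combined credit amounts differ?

Rafael ($91,450): Solar Installation Rebate: $91,450 is at or below the $99,200 threshold, so the full $220 applies. Veteran's Credit: $91,450 is at or below the $233,100 threshold, so the full $8,810 applies. total $220 + $8,810 = $9,030
Zara ($100,550): Solar Installation Rebate: income exceeds $99,200 by $1,350, which is 6 full-or-partial $250 increments; reduction = 6 × $20 = $120, leaving $100. Veteran's Credit: $100,550 is at or below the $233,100 threshold, so the full $8,810 applies. total $100 + $8,810 = $8,910
Difference: |$9,030 − $8,910| = $120.

$120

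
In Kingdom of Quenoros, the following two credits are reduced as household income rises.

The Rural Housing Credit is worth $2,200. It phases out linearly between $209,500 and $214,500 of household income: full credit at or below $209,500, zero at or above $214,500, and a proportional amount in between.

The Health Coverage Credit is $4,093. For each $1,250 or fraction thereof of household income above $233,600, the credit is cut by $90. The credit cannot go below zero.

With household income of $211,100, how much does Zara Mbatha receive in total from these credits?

$5,589

Rural Housing Credit: $211,100 is $1,600 into a $5,000 phase-out range, leaving 3,400/5,000 of the credit: $2,200 × 3,400/5,000 = $1,496.
Health Coverage Credit: $211,100 is at or below the $233,600 threshold, so the full $4,093 applies.
Total: $1,496 + $4,093 = $5,589.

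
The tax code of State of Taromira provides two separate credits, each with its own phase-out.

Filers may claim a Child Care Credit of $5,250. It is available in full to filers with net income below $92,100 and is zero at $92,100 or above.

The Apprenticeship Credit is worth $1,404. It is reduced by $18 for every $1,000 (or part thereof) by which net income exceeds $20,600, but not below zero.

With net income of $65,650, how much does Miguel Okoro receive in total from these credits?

Child Care Credit: $65,650 is below the $92,100 cutoff, so the full $5,250 applies.
Apprenticeship Credit: income exceeds $20,600 by $45,050, which is 46 full-or-partial $1,000 increments; reduction = 46 × $18 = $828, leaving $576.
Total: $5,250 + $576 = $5,826.

$5,826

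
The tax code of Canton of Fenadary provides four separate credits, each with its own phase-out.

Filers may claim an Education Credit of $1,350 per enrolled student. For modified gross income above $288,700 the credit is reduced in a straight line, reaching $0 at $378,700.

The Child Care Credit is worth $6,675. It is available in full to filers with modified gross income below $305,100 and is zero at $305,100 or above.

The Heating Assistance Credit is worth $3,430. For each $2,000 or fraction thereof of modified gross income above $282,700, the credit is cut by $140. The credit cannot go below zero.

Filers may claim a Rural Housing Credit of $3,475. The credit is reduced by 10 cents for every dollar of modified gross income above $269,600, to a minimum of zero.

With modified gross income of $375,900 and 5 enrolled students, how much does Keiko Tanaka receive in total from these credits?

Education Credit: base = 5 × $1,350 = $6,750. $375,900 is $87,200 into a $90,000 phase-out range, leaving 2,800/90,000 of the credit: $6,750 × 2,800/90,000 = $210.
Child Care Credit: $375,900 meets or exceeds the $305,100 cutoff, so the credit is $0.
Heating Assistance Credit: income exceeds $282,700 by $93,200 → 47 increments × $140 = $6,580 ≥ base, so the credit is $0.
Rural Housing Credit: 10% of the $106,300 excess over $269,600 is $10,630 ≥ base, so the credit is $0.
Total: $210 + $0 + $0 + $0 = $210.

$210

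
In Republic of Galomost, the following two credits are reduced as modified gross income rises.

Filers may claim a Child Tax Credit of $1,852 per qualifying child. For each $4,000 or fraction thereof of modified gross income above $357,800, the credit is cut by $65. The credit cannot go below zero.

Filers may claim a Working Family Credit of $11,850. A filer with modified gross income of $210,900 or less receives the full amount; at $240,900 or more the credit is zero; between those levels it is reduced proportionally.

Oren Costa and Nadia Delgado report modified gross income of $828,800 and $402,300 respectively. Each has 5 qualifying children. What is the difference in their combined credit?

Oren ($828,800): Child Tax Credit: base = 5 × $1,852 = $9,260. income exceeds $357,800 by $471,000, which is 118 full-or-partial $4,000 increments; reduction = 118 × $65 = $7,670, leaving $1,590. Working Family Credit: $828,800 is at or above $240,900, so the credit is $0. total $1,590 + $0 = $1,590
Nadia ($402,300): Child Tax Credit: base = 5 × $1,852 = $9,260. income exceeds $357,800 by $44,500, which is 12 full-or-partial $4,000 increments; reduction = 12 × $65 = $780, leaving $8,480. Working Family Credit: $402,300 is at or above $240,900, so the credit is $0. total $8,480 + $0 = $8,480
Difference: |$1,590 − $8,480| = $6,890.

$6,890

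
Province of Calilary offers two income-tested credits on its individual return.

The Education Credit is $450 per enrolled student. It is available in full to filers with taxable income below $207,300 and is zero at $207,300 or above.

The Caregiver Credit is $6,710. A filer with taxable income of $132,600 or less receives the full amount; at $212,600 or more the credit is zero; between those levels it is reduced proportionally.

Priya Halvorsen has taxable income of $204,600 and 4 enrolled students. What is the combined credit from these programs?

Education Credit: base = 4 × $450 = $1,800. $204,600 is below the $207,300 cutoff, so the full $1,800 applies.
Caregiver Credit: $204,600 is $72,000 into a $80,000 phase-out range, leaving 8,000/80,000 of the credit: $6,710 × 8,000/80,000 = $671.
Total: $1,800 + $671 = $2,471.

$2,471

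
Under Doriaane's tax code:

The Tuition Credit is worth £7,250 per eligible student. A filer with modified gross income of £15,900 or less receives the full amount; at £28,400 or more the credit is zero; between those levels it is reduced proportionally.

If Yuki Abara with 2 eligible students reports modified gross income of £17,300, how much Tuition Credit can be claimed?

Tuition Credit: base = 2 × £7,250 = £14,500. £17,300 is £1,400 into a £12,500 phase-out range, leaving 11,100/12,500 of the credit: £14,500 × 11,100/12,500 = £12,876.

£12,876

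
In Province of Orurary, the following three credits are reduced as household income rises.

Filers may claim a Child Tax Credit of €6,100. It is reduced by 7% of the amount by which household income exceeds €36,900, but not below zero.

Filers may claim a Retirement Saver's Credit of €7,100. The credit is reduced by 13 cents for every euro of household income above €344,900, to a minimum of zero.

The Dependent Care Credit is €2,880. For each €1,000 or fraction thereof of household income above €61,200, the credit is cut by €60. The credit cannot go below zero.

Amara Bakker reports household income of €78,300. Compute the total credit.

Child Tax Credit: 7% of the €41,400 excess over €36,900 is €2,898; credit = €6,100 − €2,898 = €3,202.
Retirement Saver's Credit: €78,300 is at or below the €344,900 threshold, so the full €7,100 applies.
Dependent Care Credit: income exceeds €61,200 by €17,100, which is 18 full-or-partial €1,000 increments; reduction = 18 × €60 = €1,080, leaving €1,800.
Total: €3,202 + €7,100 + €1,800 = €12,102.

€12,102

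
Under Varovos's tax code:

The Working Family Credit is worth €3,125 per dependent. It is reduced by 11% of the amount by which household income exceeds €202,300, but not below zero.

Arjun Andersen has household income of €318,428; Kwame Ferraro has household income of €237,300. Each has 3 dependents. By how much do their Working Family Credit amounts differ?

Arjun (€318,428): Working Family Credit: base = 3 × €3,125 = €9,375. 11% of the €116,128 excess over €202,300 is €12,774.08 ≥ base, so the credit is €0.
Kwame (€237,300): Working Family Credit: base = 3 × €3,125 = €9,375. 11% of the €35,000 excess over €202,300 is €3,850; credit = €9,375 − €3,850 = €5,525.
Difference: |€0 − €5,525| = €5,525.

€5,525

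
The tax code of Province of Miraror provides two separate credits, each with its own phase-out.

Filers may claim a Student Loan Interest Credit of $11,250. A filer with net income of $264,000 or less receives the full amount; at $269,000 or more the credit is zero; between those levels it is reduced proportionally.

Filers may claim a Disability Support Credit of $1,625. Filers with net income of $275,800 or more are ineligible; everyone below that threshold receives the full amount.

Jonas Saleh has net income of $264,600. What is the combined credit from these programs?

$11,525

Student Loan Interest Credit: $264,600 is $600 into a $5,000 phase-out range, leaving 4,400/5,000 of the credit: $11,250 × 4,400/5,000 = $9,900.
Disability Support Credit: $264,600 is below the $275,800 cutoff, so the full $1,625 applies.
Total: $9,900 + $1,625 = $11,525.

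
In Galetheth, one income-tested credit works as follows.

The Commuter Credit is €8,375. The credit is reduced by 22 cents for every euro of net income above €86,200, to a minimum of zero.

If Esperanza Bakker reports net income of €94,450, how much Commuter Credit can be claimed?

€6,560

Commuter Credit: 22% of the €8,250 excess over €86,200 is €1,815; credit = €8,375 − €1,815 = €6,560.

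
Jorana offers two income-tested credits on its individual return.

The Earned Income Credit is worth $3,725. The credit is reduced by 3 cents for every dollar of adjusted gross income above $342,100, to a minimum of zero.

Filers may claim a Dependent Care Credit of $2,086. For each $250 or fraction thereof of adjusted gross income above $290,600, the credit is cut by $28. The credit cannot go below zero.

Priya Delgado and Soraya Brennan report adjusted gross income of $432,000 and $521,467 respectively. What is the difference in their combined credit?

Priya ($432,000): Earned Income Credit: 3% of the $89,900 excess over $342,100 is $2,697; credit = $3,725 − $2,697 = $1,028. Dependent Care Credit: income exceeds $290,600 by $141,400 → 566 increments × $28 = $15,848 ≥ base, so the credit is $0. total $1,028 + $0 = $1,028
Soraya ($521,467): Earned Income Credit: 3% of the $179,367 excess over $342,100 is $5,381.01 ≥ base, so the credit is $0. Dependent Care Credit: income exceeds $290,600 by $230,867 → 924 increments × $28 = $25,872 ≥ base, so the credit is $0. total $0 + $0 = $0
Difference: |$1,028 − $0| = $1,028.

$1,028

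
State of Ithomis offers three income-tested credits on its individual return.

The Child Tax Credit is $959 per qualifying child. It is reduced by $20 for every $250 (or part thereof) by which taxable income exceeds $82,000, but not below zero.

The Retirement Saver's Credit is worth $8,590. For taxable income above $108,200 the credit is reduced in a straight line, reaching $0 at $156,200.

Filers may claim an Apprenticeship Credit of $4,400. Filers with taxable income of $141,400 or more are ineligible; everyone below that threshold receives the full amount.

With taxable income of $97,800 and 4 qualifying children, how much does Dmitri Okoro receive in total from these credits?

Child Tax Credit: base = 4 × $959 = $3,836. income exceeds $82,000 by $15,800, which is 64 full-or-partial $250 increments; reduction = 64 × $20 = $1,280, leaving $2,556.
Retirement Saver's Credit: $97,800 is at or below the $108,200 threshold, so the full $8,590 applies.
Apprenticeship Credit: $97,800 is below the $141,400 cutoff, so the full $4,400 applies.
Total: $2,556 + $8,590 + $4,400 = $15,546.

$15,546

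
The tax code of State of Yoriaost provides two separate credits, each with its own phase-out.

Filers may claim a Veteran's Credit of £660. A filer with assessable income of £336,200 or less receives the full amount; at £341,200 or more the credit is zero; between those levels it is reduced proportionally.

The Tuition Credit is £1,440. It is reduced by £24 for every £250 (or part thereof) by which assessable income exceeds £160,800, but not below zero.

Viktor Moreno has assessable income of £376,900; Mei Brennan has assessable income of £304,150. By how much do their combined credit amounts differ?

£660

Viktor (£376,900): Veteran's Credit: £376,900 is at or above £341,200, so the credit is £0. Tuition Credit: income exceeds £160,800 by £216,100 → 865 increments × £24 = £20,760 ≥ base, so the credit is £0. total £0 + £0 = £0
Mei (£304,150): Veteran's Credit: £304,150 is at or below the £336,200 threshold, so the full £660 applies. Tuition Credit: income exceeds £160,800 by £143,350 → 574 increments × £24 = £13,776 ≥ base, so the credit is £0. total £660 + £0 = £660
Difference: |£0 − £660| = £660.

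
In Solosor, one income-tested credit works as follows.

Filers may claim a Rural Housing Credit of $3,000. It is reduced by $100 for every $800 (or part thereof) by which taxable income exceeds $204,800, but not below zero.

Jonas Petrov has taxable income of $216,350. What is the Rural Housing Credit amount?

$1,500

Rural Housing Credit: income exceeds $204,800 by $11,550, which is 15 full-or-partial $800 increments; reduction = 15 × $100 = $1,500, leaving $1,500.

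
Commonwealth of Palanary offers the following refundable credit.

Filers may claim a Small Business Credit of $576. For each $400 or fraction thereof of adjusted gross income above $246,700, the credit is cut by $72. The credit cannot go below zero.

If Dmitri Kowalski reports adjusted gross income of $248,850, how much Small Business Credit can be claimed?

$144

Small Business Credit: income exceeds $246,700 by $2,150, which is 6 full-or-partial $400 increments; reduction = 6 × $72 = $432, leaving $144.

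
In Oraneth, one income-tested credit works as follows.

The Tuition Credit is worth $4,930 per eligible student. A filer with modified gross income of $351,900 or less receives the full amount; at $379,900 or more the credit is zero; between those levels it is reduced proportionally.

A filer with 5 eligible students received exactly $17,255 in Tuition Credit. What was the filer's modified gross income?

Full credit = 5 × $4,930 = $24,650.
$17,255 is 17,255/24,650 of the full $24,650, so 7,395/24,650 of the $28,000 range has been used: income = $351,900 + $28,000 × 7,395/24,650 = $360,300.

$360,300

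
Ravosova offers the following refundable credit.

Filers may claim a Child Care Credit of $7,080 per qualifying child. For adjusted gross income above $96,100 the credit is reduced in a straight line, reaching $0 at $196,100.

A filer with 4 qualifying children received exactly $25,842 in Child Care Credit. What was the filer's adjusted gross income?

Full credit = 4 × $7,080 = $28,320.
$25,842 is 25,842/28,320 of the full $28,320, so 2,478/28,320 of the $100,000 range has been used: income = $96,100 + $100,000 × 2,478/28,320 = $104,850.

$104,850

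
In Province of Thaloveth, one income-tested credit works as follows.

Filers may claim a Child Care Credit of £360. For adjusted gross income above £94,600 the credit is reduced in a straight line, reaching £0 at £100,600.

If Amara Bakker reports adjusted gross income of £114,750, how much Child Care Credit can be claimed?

£0

Child Care Credit: £114,750 is at or above £100,600, so the credit is £0.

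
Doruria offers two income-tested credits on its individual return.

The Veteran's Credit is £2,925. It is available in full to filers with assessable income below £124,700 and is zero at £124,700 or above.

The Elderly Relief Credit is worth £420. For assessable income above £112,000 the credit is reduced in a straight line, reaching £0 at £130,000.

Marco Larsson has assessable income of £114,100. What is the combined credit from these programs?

£3,296

Veteran's Credit: £114,100 is below the £124,700 cutoff, so the full £2,925 applies.
Elderly Relief Credit: £114,100 is £2,100 into a £18,000 phase-out range, leaving 15,900/18,000 of the credit: £420 × 15,900/18,000 = £371.
Total: £2,925 + £371 = £3,296.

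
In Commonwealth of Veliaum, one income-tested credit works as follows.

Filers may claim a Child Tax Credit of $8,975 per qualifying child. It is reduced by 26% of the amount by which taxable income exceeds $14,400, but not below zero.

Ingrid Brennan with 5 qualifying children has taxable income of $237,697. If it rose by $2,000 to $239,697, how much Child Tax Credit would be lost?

$0

At $237,697 — base = 5 × $8,975 = $44,875. 26% of the $223,297 excess over $14,400 is $58,057.22 ≥ base, so the credit is $0.
At $239,697 — base = 5 × $8,975 = $44,875. 26% of the $225,297 excess over $14,400 is $58,577.22 ≥ base, so the credit is $0.
Lost: $0 − $0 = $0.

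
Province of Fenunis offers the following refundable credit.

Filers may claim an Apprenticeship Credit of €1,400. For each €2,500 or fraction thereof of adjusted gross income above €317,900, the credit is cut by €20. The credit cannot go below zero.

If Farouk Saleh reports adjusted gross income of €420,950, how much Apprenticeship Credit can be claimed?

Apprenticeship Credit: income exceeds €317,900 by €103,050, which is 42 full-or-partial €2,500 increments; reduction = 42 × €20 = €840, leaving €560.

€560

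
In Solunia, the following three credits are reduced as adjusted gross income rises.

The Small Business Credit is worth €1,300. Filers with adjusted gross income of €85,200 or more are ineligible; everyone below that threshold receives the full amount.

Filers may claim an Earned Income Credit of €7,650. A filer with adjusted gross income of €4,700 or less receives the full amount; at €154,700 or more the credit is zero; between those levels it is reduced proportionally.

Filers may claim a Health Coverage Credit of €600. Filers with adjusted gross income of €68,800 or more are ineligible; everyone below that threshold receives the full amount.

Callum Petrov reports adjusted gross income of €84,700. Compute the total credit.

Small Business Credit: €84,700 is below the €85,200 cutoff, so the full €1,300 applies.
Earned Income Credit: €84,700 is €80,000 into a €150,000 phase-out range, leaving 70,000/150,000 of the credit: €7,650 × 70,000/150,000 = €3,570.
Health Coverage Credit: €84,700 meets or exceeds the €68,800 cutoff, so the credit is €0.
Total: €1,300 + €3,570 + €0 = €4,870.

€4,870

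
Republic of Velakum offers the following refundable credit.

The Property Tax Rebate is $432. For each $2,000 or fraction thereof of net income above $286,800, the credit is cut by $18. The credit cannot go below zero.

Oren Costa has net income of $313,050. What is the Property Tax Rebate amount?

Property Tax Rebate: income exceeds $286,800 by $26,250, which is 14 full-or-partial $2,000 increments; reduction = 14 × $18 = $252, leaving $180.

$180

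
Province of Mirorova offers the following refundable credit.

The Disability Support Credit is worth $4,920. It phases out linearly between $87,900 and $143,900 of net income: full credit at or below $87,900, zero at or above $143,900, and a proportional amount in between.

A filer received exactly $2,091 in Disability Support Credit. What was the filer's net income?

$2,091 is 2,091/4,920 of the full $4,920, so 2,829/4,920 of the $56,000 range has been used: income = $87,900 + $56,000 × 2,829/4,920 = $120,100.

$120,100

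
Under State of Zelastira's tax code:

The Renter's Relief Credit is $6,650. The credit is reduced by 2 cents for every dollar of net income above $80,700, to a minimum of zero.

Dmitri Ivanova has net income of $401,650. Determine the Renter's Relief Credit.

$231

Renter's Relief Credit: 2% of the $320,950 excess over $80,700 is $6,419; credit = $6,650 − $6,419 = $231.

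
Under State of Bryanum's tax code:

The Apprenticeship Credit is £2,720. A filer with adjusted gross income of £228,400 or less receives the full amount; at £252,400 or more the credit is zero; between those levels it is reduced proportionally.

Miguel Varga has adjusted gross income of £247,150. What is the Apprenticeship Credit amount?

Apprenticeship Credit: £247,150 is £18,750 into a £24,000 phase-out range, leaving 5,250/24,000 of the credit: £2,720 × 5,250/24,000 = £595.

£595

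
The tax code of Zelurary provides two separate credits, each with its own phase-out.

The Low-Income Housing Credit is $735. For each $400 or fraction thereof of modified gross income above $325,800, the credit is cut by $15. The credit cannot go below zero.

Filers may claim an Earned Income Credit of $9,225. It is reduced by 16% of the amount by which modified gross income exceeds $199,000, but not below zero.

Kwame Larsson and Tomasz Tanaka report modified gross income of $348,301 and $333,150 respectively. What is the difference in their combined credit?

$450

Kwame ($348,301): Low-Income Housing Credit: income exceeds $325,800 by $22,501 → 57 increments × $15 = $855 ≥ base, so the credit is $0. Earned Income Credit: 16% of the $149,301 excess over $199,000 is $23,888.16 ≥ base, so the credit is $0. total $0 + $0 = $0
Tomasz ($333,150): Low-Income Housing Credit: income exceeds $325,800 by $7,350, which is 19 full-or-partial $400 increments; reduction = 19 × $15 = $285, leaving $450. Earned Income Credit: 16% of the $134,150 excess over $199,000 is $21,464 ≥ base, so the credit is $0. total $450 + $0 = $450
Difference: |$0 − $450| = $450.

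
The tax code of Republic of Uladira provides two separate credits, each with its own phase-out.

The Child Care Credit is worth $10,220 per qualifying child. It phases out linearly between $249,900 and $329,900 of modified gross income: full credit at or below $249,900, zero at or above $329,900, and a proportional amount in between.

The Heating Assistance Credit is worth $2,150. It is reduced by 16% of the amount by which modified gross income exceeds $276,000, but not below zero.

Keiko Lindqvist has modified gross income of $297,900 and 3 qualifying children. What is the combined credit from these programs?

Child Care Credit: base = 3 × $10,220 = $30,660. $297,900 is $48,000 into a $80,000 phase-out range, leaving 32,000/80,000 of the credit: $30,660 × 32,000/80,000 = $12,264.
Heating Assistance Credit: 16% of the $21,900 excess over $276,000 is $3,504 ≥ base, so the credit is $0.
Total: $12,264 + $0 = $12,264.

$12,264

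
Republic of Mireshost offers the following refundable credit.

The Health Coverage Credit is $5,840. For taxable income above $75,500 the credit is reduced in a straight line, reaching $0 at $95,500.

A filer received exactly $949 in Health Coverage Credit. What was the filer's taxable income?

$92,250

$949 is 949/5,840 of the full $5,840, so 4,891/5,840 of the $20,000 range has been used: income = $75,500 + $20,000 × 4,891/5,840 = $92,250.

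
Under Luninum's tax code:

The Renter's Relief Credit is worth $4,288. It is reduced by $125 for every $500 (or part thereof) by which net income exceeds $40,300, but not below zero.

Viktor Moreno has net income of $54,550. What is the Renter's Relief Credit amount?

Renter's Relief Credit: income exceeds $40,300 by $14,250, which is 29 full-or-partial $500 increments; reduction = 29 × $125 = $3,625, leaving $663.

$663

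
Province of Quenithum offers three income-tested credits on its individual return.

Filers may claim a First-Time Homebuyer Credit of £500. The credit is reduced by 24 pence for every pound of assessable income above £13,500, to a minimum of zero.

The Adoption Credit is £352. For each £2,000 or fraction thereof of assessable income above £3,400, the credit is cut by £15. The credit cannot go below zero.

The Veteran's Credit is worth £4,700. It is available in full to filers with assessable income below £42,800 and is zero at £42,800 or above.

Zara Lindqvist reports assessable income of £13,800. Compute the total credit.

First-Time Homebuyer Credit: 24% of the £300 excess over £13,500 is £72; credit = £500 − £72 = £428.
Adoption Credit: income exceeds £3,400 by £10,400, which is 6 full-or-partial £2,000 increments; reduction = 6 × £15 = £90, leaving £262.
Veteran's Credit: £13,800 is below the £42,800 cutoff, so the full £4,700 applies.
Total: £428 + £262 + £4,700 = £5,390.

£5,390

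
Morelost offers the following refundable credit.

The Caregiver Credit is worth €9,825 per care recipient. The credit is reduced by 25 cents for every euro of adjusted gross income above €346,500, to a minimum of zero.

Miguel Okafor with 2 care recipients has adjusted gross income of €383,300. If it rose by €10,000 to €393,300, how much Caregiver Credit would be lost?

€2,500

At €383,300 — base = 2 × €9,825 = €19,650. 25% of the €36,800 excess over €346,500 is €9,200; credit = €19,650 − €9,200 = €10,450.
At €393,300 — base = 2 × €9,825 = €19,650. 25% of the €46,800 excess over €346,500 is €11,700; credit = €19,650 − €11,700 = €7,950.
Lost: €10,450 − €7,950 = €2,500.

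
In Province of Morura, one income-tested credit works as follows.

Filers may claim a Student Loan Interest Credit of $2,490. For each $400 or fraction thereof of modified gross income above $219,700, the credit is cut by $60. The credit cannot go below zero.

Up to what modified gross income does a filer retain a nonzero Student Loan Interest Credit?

After 41 increments the reduction is 41 × $60 = $2,460, leaving $30; one more increment wipes it out. Increment 41 ends at excess 41 × $400 = $16,400, so the highest qualifying income is $219,700 + $16,400 = $236,100.

$236,100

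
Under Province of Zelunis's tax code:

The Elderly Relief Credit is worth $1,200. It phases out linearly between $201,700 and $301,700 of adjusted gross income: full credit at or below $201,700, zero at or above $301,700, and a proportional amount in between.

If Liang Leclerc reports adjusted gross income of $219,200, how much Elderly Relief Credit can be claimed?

Elderly Relief Credit: $219,200 is $17,500 into a $100,000 phase-out range, leaving 82,500/100,000 of the credit: $1,200 × 82,500/100,000 = $990.

$990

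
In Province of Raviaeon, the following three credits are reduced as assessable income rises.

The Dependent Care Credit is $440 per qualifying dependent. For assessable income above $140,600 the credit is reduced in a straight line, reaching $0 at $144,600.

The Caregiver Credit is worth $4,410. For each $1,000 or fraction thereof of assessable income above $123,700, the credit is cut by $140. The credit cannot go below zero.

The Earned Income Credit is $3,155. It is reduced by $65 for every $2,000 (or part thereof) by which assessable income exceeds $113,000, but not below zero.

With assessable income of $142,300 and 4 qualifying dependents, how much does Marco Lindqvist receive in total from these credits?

$4,942

Dependent Care Credit: base = 4 × $440 = $1,760. $142,300 is $1,700 into a $4,000 phase-out range, leaving 2,300/4,000 of the credit: $1,760 × 2,300/4,000 = $1,012.
Caregiver Credit: income exceeds $123,700 by $18,600, which is 19 full-or-partial $1,000 increments; reduction = 19 × $140 = $2,660, leaving $1,750.
Earned Income Credit: income exceeds $113,000 by $29,300, which is 15 full-or-partial $2,000 increments; reduction = 15 × $65 = $975, leaving $2,180.
Total: $1,012 + $1,750 + $2,180 = $4,942.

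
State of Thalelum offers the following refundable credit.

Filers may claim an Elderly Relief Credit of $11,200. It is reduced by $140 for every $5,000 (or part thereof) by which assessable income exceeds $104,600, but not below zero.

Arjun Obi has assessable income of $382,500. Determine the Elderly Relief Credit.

$3,360

Elderly Relief Credit: income exceeds $104,600 by $277,900, which is 56 full-or-partial $5,000 increments; reduction = 56 × $140 = $7,840, leaving $3,360.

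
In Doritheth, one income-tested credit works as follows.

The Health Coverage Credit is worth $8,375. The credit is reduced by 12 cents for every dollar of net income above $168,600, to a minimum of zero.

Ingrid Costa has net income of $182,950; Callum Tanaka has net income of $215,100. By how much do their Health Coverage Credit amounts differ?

Ingrid ($182,950): Health Coverage Credit: 12% of the $14,350 excess over $168,600 is $1,722; credit = $8,375 − $1,722 = $6,653.
Callum ($215,100): Health Coverage Credit: 12% of the $46,500 excess over $168,600 is $5,580; credit = $8,375 − $5,580 = $2,795.
Difference: |$6,653 − $2,795| = $3,858.

$3,858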